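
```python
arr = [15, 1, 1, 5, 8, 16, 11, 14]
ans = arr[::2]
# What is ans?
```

arr has length 8. The slice arr[::2] selects indices [0, 2, 4, 6] (0->15, 2->1, 4->8, 6->11), giving [15, 1, 8, 11].

[15, 1, 8, 11]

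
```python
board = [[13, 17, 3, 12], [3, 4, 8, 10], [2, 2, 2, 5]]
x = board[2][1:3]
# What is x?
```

board[2] = [2, 2, 2, 5]. board[2] has length 4. The slice board[2][1:3] selects indices [1, 2] (1->2, 2->2), giving [2, 2].

[2, 2]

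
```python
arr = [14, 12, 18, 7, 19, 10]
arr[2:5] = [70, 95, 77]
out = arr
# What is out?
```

arr starts as [14, 12, 18, 7, 19, 10] (length 6). The slice arr[2:5] covers indices [2, 3, 4] with values [18, 7, 19]. Replacing that slice with [70, 95, 77] (same length) produces [14, 12, 70, 95, 77, 10].

[14, 12, 70, 95, 77, 10]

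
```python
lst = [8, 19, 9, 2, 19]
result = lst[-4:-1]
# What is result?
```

lst has length 5. The slice lst[-4:-1] selects indices [1, 2, 3] (1->19, 2->9, 3->2), giving [19, 9, 2].

[19, 9, 2]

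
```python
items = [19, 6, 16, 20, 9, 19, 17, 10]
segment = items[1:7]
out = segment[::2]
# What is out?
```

items has length 8. The slice items[1:7] selects indices [1, 2, 3, 4, 5, 6] (1->6, 2->16, 3->20, 4->9, 5->19, 6->17), giving [6, 16, 20, 9, 19, 17]. So segment = [6, 16, 20, 9, 19, 17]. segment has length 6. The slice segment[::2] selects indices [0, 2, 4] (0->6, 2->20, 4->19), giving [6, 20, 19].

[6, 20, 19]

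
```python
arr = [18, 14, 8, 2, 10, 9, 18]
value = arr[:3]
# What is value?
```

arr has length 7. The slice arr[:3] selects indices [0, 1, 2] (0->18, 1->14, 2->8), giving [18, 14, 8].

[18, 14, 8]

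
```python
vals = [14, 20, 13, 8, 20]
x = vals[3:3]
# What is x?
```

vals has length 5. The slice vals[3:3] resolves to an empty index range, so the result is [].

[]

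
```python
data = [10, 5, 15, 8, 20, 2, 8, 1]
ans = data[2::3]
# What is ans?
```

data has length 8. The slice data[2::3] selects indices [2, 5] (2->15, 5->2), giving [15, 2].

[15, 2]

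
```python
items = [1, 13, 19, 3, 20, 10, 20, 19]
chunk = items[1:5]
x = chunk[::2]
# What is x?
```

items has length 8. The slice items[1:5] selects indices [1, 2, 3, 4] (1->13, 2->19, 3->3, 4->20), giving [13, 19, 3, 20]. So chunk = [13, 19, 3, 20]. chunk has length 4. The slice chunk[::2] selects indices [0, 2] (0->13, 2->3), giving [13, 3].

[13, 3]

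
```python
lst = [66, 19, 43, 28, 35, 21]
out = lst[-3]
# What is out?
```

lst has length 6. Negative index -3 maps to positive index 6 + (-3) = 3. lst[3] = 28.

28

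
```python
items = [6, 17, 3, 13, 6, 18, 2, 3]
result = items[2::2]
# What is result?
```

items has length 8. The slice items[2::2] selects indices [2, 4, 6] (2->3, 4->6, 6->2), giving [3, 6, 2].

[3, 6, 2]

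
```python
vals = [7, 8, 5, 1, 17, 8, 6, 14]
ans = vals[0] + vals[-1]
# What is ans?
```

vals has length 8. vals[0] = 7.
vals has length 8. Negative index -1 maps to positive index 8 + (-1) = 7. vals[7] = 14.
Sum: 7 + 14 = 21.

21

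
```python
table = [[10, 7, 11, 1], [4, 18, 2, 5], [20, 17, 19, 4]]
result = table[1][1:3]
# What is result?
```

table[1] = [4, 18, 2, 5]. table[1] has length 4. The slice table[1][1:3] selects indices [1, 2] (1->18, 2->2), giving [18, 2].

[18, 2]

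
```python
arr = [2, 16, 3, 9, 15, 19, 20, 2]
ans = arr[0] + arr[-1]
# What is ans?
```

arr has length 8. arr[0] = 2.
arr has length 8. Negative index -1 maps to positive index 8 + (-1) = 7. arr[7] = 2.
Sum: 2 + 2 = 4.

4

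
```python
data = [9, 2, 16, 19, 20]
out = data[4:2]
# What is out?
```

data has length 5. The slice data[4:2] resolves to an empty index range, so the result is [].

[]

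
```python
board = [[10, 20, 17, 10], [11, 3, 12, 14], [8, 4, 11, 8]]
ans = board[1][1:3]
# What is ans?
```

board[1] = [11, 3, 12, 14]. board[1] has length 4. The slice board[1][1:3] selects indices [1, 2] (1->3, 2->12), giving [3, 12].

[3, 12]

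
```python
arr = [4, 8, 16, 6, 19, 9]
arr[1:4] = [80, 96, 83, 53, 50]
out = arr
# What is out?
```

arr starts as [4, 8, 16, 6, 19, 9] (length 6). The slice arr[1:4] covers indices [1, 2, 3] with values [8, 16, 6]. Replacing that slice with [80, 96, 83, 53, 50] (different length) produces [4, 80, 96, 83, 53, 50, 19, 9].

[4, 80, 96, 83, 53, 50, 19, 9]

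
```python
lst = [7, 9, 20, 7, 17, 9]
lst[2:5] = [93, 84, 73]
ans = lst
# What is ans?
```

lst starts as [7, 9, 20, 7, 17, 9] (length 6). The slice lst[2:5] covers indices [2, 3, 4] with values [20, 7, 17]. Replacing that slice with [93, 84, 73] (same length) produces [7, 9, 93, 84, 73, 9].

[7, 9, 93, 84, 73, 9]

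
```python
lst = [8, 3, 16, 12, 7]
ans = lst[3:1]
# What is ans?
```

lst has length 5. The slice lst[3:1] resolves to an empty index range, so the result is [].

[]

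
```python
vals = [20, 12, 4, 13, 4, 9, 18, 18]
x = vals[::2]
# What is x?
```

vals has length 8. The slice vals[::2] selects indices [0, 2, 4, 6] (0->20, 2->4, 4->4, 6->18), giving [20, 4, 4, 18].

[20, 4, 4, 18]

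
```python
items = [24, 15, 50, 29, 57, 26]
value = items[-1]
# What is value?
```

items has length 6. Negative index -1 maps to positive index 6 + (-1) = 5. items[5] = 26.

26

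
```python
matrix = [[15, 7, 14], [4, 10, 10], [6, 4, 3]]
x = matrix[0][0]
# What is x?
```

matrix[0] = [15, 7, 14]. Taking column 0 of that row yields 15.

15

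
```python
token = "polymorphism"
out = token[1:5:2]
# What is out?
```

token has length 12. The slice token[1:5:2] selects indices [1, 3] (1->'o', 3->'y'), giving 'oy'.

'oy'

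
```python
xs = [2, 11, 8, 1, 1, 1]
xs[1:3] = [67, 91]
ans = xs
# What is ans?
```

xs starts as [2, 11, 8, 1, 1, 1] (length 6). The slice xs[1:3] covers indices [1, 2] with values [11, 8]. Replacing that slice with [67, 91] (same length) produces [2, 67, 91, 1, 1, 1].

[2, 67, 91, 1, 1, 1]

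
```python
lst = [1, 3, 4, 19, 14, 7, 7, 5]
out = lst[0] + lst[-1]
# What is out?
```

lst has length 8. lst[0] = 1.
lst has length 8. Negative index -1 maps to positive index 8 + (-1) = 7. lst[7] = 5.
Sum: 1 + 5 = 6.

6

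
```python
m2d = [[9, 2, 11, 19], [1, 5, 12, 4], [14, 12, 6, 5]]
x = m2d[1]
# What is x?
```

m2d has 3 rows. Row 1 is [1, 5, 12, 4].

[1, 5, 12, 4]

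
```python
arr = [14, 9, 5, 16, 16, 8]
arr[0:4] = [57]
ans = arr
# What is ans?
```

arr starts as [14, 9, 5, 16, 16, 8] (length 6). The slice arr[0:4] covers indices [0, 1, 2, 3] with values [14, 9, 5, 16]. Replacing that slice with [57] (different length) produces [57, 16, 8].

[57, 16, 8]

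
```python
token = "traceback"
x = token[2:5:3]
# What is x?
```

token has length 9. The slice token[2:5:3] selects indices [2] (2->'a'), giving 'a'.

'a'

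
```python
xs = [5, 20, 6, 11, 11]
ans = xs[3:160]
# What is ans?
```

xs has length 5. The slice xs[3:160] selects indices [3, 4] (3->11, 4->11), giving [11, 11].

[11, 11]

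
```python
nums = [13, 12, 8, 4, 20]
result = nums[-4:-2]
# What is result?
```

nums has length 5. The slice nums[-4:-2] selects indices [1, 2] (1->12, 2->8), giving [12, 8].

[12, 8]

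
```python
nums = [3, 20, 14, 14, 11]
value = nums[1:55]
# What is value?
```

nums has length 5. The slice nums[1:55] selects indices [1, 2, 3, 4] (1->20, 2->14, 3->14, 4->11), giving [20, 14, 14, 11].

[20, 14, 14, 11]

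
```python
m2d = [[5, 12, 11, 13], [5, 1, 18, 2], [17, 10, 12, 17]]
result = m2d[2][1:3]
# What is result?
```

m2d[2] = [17, 10, 12, 17]. m2d[2] has length 4. The slice m2d[2][1:3] selects indices [1, 2] (1->10, 2->12), giving [10, 12].

[10, 12]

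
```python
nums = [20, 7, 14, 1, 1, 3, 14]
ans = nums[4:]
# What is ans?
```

nums has length 7. The slice nums[4:] selects indices [4, 5, 6] (4->1, 5->3, 6->14), giving [1, 3, 14].

[1, 3, 14]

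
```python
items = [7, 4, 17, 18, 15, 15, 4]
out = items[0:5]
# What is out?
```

items has length 7. The slice items[0:5] selects indices [0, 1, 2, 3, 4] (0->7, 1->4, 2->17, 3->18, 4->15), giving [7, 4, 17, 18, 15].

[7, 4, 17, 18, 15]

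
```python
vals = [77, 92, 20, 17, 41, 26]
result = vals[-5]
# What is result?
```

vals has length 6. Negative index -5 maps to positive index 6 + (-5) = 1. vals[1] = 92.

92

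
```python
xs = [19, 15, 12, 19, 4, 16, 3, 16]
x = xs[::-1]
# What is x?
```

xs has length 8. The slice xs[::-1] selects indices [7, 6, 5, 4, 3, 2, 1, 0] (7->16, 6->3, 5->16, 4->4, 3->19, 2->12, 1->15, 0->19), giving [16, 3, 16, 4, 19, 12, 15, 19].

[16, 3, 16, 4, 19, 12, 15, 19]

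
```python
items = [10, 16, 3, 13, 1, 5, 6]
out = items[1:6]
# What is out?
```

items has length 7. The slice items[1:6] selects indices [1, 2, 3, 4, 5] (1->16, 2->3, 3->13, 4->1, 5->5), giving [16, 3, 13, 1, 5].

[16, 3, 13, 1, 5]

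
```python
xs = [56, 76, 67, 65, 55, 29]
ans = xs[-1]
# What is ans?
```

xs has length 6. Negative index -1 maps to positive index 6 + (-1) = 5. xs[5] = 29.

29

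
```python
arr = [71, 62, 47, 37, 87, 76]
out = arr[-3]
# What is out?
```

arr has length 6. Negative index -3 maps to positive index 6 + (-3) = 3. arr[3] = 37.

37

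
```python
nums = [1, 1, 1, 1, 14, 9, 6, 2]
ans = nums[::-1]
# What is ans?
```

nums has length 8. The slice nums[::-1] selects indices [7, 6, 5, 4, 3, 2, 1, 0] (7->2, 6->6, 5->9, 4->14, 3->1, 2->1, 1->1, 0->1), giving [2, 6, 9, 14, 1, 1, 1, 1].

[2, 6, 9, 14, 1, 1, 1, 1]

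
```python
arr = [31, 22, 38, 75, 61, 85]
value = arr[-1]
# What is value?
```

arr has length 6. Negative index -1 maps to positive index 6 + (-1) = 5. arr[5] = 85.

85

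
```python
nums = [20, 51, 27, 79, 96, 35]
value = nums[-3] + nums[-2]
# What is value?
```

nums has length 6. Negative index -3 maps to positive index 6 + (-3) = 3. nums[3] = 79.
nums has length 6. Negative index -2 maps to positive index 6 + (-2) = 4. nums[4] = 96.
Sum: 79 + 96 = 175.

175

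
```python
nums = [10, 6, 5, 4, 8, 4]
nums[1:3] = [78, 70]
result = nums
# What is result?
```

nums starts as [10, 6, 5, 4, 8, 4] (length 6). The slice nums[1:3] covers indices [1, 2] with values [6, 5]. Replacing that slice with [78, 70] (same length) produces [10, 78, 70, 4, 8, 4].

[10, 78, 70, 4, 8, 4]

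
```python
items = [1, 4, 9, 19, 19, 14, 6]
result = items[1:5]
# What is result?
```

items has length 7. The slice items[1:5] selects indices [1, 2, 3, 4] (1->4, 2->9, 3->19, 4->19), giving [4, 9, 19, 19].

[4, 9, 19, 19]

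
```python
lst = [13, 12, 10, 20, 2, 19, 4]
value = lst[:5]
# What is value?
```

lst has length 7. The slice lst[:5] selects indices [0, 1, 2, 3, 4] (0->13, 1->12, 2->10, 3->20, 4->2), giving [13, 12, 10, 20, 2].

[13, 12, 10, 20, 2]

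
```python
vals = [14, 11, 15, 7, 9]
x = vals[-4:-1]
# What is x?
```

vals has length 5. The slice vals[-4:-1] selects indices [1, 2, 3] (1->11, 2->15, 3->7), giving [11, 15, 7].

[11, 15, 7]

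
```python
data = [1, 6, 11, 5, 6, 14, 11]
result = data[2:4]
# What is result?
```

data has length 7. The slice data[2:4] selects indices [2, 3] (2->11, 3->5), giving [11, 5].

[11, 5]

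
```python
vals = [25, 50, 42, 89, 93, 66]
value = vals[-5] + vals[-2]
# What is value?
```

vals has length 6. Negative index -5 maps to positive index 6 + (-5) = 1. vals[1] = 50.
vals has length 6. Negative index -2 maps to positive index 6 + (-2) = 4. vals[4] = 93.
Sum: 50 + 93 = 143.

143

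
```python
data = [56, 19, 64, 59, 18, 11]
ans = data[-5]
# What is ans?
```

data has length 6. Negative index -5 maps to positive index 6 + (-5) = 1. data[1] = 19.

19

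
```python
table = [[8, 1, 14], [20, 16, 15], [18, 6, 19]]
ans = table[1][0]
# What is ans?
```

table[1] = [20, 16, 15]. Taking column 0 of that row yields 20.

20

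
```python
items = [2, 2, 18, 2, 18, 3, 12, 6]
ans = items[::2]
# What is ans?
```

items has length 8. The slice items[::2] selects indices [0, 2, 4, 6] (0->2, 2->18, 4->18, 6->12), giving [2, 18, 18, 12].

[2, 18, 18, 12]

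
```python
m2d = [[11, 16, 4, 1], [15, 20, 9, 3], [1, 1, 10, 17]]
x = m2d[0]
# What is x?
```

m2d has 3 rows. Row 0 is [11, 16, 4, 1].

[11, 16, 4, 1]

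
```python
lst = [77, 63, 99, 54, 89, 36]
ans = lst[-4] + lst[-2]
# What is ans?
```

lst has length 6. Negative index -4 maps to positive index 6 + (-4) = 2. lst[2] = 99.
lst has length 6. Negative index -2 maps to positive index 6 + (-2) = 4. lst[4] = 89.
Sum: 99 + 89 = 188.

188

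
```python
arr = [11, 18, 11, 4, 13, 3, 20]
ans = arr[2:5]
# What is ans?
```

arr has length 7. The slice arr[2:5] selects indices [2, 3, 4] (2->11, 3->4, 4->13), giving [11, 4, 13].

[11, 4, 13]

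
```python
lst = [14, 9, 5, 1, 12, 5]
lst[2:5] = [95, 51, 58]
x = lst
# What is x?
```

lst starts as [14, 9, 5, 1, 12, 5] (length 6). The slice lst[2:5] covers indices [2, 3, 4] with values [5, 1, 12]. Replacing that slice with [95, 51, 58] (same length) produces [14, 9, 95, 51, 58, 5].

[14, 9, 95, 51, 58, 5]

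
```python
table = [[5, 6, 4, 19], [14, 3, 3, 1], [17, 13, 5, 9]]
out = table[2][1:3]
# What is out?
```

table[2] = [17, 13, 5, 9]. table[2] has length 4. The slice table[2][1:3] selects indices [1, 2] (1->13, 2->5), giving [13, 5].

[13, 5]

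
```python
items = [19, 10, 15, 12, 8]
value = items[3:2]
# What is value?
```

items has length 5. The slice items[3:2] resolves to an empty index range, so the result is [].

[]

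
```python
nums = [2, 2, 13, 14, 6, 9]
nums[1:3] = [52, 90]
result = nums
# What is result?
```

nums starts as [2, 2, 13, 14, 6, 9] (length 6). The slice nums[1:3] covers indices [1, 2] with values [2, 13]. Replacing that slice with [52, 90] (same length) produces [2, 52, 90, 14, 6, 9].

[2, 52, 90, 14, 6, 9]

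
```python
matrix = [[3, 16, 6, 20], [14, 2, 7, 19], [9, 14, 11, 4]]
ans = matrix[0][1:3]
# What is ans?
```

matrix[0] = [3, 16, 6, 20]. matrix[0] has length 4. The slice matrix[0][1:3] selects indices [1, 2] (1->16, 2->6), giving [16, 6].

[16, 6]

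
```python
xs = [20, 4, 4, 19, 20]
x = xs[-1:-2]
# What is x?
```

xs has length 5. The slice xs[-1:-2] resolves to an empty index range, so the result is [].

[]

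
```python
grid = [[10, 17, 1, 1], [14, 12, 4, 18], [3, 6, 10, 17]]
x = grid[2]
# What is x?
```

grid has 3 rows. Row 2 is [3, 6, 10, 17].

[3, 6, 10, 17]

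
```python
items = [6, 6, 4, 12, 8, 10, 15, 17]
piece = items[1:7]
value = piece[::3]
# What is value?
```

items has length 8. The slice items[1:7] selects indices [1, 2, 3, 4, 5, 6] (1->6, 2->4, 3->12, 4->8, 5->10, 6->15), giving [6, 4, 12, 8, 10, 15]. So piece = [6, 4, 12, 8, 10, 15]. piece has length 6. The slice piece[::3] selects indices [0, 3] (0->6, 3->8), giving [6, 8].

[6, 8]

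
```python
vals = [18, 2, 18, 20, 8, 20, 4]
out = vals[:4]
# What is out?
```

vals has length 7. The slice vals[:4] selects indices [0, 1, 2, 3] (0->18, 1->2, 2->18, 3->20), giving [18, 2, 18, 20].

[18, 2, 18, 20]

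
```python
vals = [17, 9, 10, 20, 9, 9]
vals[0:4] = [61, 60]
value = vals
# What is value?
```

vals starts as [17, 9, 10, 20, 9, 9] (length 6). The slice vals[0:4] covers indices [0, 1, 2, 3] with values [17, 9, 10, 20]. Replacing that slice with [61, 60] (different length) produces [61, 60, 9, 9].

[61, 60, 9, 9]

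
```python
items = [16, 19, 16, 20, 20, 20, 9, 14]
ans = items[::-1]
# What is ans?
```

items has length 8. The slice items[::-1] selects indices [7, 6, 5, 4, 3, 2, 1, 0] (7->14, 6->9, 5->20, 4->20, 3->20, 2->16, 1->19, 0->16), giving [14, 9, 20, 20, 20, 16, 19, 16].

[14, 9, 20, 20, 20, 16, 19, 16]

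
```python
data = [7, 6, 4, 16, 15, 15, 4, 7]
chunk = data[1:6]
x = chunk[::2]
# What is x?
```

data has length 8. The slice data[1:6] selects indices [1, 2, 3, 4, 5] (1->6, 2->4, 3->16, 4->15, 5->15), giving [6, 4, 16, 15, 15]. So chunk = [6, 4, 16, 15, 15]. chunk has length 5. The slice chunk[::2] selects indices [0, 2, 4] (0->6, 2->16, 4->15), giving [6, 16, 15].

[6, 16, 15]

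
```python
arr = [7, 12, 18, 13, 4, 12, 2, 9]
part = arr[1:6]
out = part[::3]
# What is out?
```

arr has length 8. The slice arr[1:6] selects indices [1, 2, 3, 4, 5] (1->12, 2->18, 3->13, 4->4, 5->12), giving [12, 18, 13, 4, 12]. So part = [12, 18, 13, 4, 12]. part has length 5. The slice part[::3] selects indices [0, 3] (0->12, 3->4), giving [12, 4].

[12, 4]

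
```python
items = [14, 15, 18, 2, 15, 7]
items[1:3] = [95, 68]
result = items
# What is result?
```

items starts as [14, 15, 18, 2, 15, 7] (length 6). The slice items[1:3] covers indices [1, 2] with values [15, 18]. Replacing that slice with [95, 68] (same length) produces [14, 95, 68, 2, 15, 7].

[14, 95, 68, 2, 15, 7]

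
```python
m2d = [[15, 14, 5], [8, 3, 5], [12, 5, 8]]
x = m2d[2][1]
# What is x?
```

m2d[2] = [12, 5, 8]. Taking column 1 of that row yields 5.

5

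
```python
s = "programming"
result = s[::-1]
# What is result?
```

s has length 11. The slice s[::-1] selects indices [10, 9, 8, 7, 6, 5, 4, 3, 2, 1, 0] (10->'g', 9->'n', 8->'i', 7->'m', 6->'m', 5->'a', 4->'r', 3->'g', 2->'o', 1->'r', 0->'p'), giving 'gnimmargorp'.

'gnimmargorp'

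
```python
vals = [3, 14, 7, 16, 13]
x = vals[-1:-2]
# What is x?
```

vals has length 5. The slice vals[-1:-2] resolves to an empty index range, so the result is [].

[]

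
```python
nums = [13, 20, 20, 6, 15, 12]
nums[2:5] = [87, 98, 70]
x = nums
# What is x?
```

nums starts as [13, 20, 20, 6, 15, 12] (length 6). The slice nums[2:5] covers indices [2, 3, 4] with values [20, 6, 15]. Replacing that slice with [87, 98, 70] (same length) produces [13, 20, 87, 98, 70, 12].

[13, 20, 87, 98, 70, 12]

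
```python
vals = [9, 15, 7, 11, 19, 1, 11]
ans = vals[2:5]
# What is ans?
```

vals has length 7. The slice vals[2:5] selects indices [2, 3, 4] (2->7, 3->11, 4->19), giving [7, 11, 19].

[7, 11, 19]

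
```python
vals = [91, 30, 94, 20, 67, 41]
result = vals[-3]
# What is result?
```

vals has length 6. Negative index -3 maps to positive index 6 + (-3) = 3. vals[3] = 20.

20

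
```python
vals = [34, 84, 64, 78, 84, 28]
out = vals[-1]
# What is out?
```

vals has length 6. Negative index -1 maps to positive index 6 + (-1) = 5. vals[5] = 28.

28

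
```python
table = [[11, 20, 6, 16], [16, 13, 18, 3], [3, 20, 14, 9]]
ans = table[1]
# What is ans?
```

table has 3 rows. Row 1 is [16, 13, 18, 3].

[16, 13, 18, 3]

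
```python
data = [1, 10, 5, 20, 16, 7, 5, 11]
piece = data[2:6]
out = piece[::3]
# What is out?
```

data has length 8. The slice data[2:6] selects indices [2, 3, 4, 5] (2->5, 3->20, 4->16, 5->7), giving [5, 20, 16, 7]. So piece = [5, 20, 16, 7]. piece has length 4. The slice piece[::3] selects indices [0, 3] (0->5, 3->7), giving [5, 7].

[5, 7]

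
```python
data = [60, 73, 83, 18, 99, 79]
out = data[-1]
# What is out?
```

data has length 6. Negative index -1 maps to positive index 6 + (-1) = 5. data[5] = 79.

79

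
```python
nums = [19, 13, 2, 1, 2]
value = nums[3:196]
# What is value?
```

nums has length 5. The slice nums[3:196] selects indices [3, 4] (3->1, 4->2), giving [1, 2].

[1, 2]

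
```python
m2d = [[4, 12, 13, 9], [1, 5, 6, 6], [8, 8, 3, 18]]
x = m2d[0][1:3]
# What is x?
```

m2d[0] = [4, 12, 13, 9]. m2d[0] has length 4. The slice m2d[0][1:3] selects indices [1, 2] (1->12, 2->13), giving [12, 13].

[12, 13]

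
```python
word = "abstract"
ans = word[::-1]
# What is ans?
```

word has length 8. The slice word[::-1] selects indices [7, 6, 5, 4, 3, 2, 1, 0] (7->'t', 6->'c', 5->'a', 4->'r', 3->'t', 2->'s', 1->'b', 0->'a'), giving 'tcartsba'.

'tcartsba'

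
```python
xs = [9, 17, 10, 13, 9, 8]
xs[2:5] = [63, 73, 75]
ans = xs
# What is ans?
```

xs starts as [9, 17, 10, 13, 9, 8] (length 6). The slice xs[2:5] covers indices [2, 3, 4] with values [10, 13, 9]. Replacing that slice with [63, 73, 75] (same length) produces [9, 17, 63, 73, 75, 8].

[9, 17, 63, 73, 75, 8]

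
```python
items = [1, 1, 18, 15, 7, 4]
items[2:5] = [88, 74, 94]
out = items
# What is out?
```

items starts as [1, 1, 18, 15, 7, 4] (length 6). The slice items[2:5] covers indices [2, 3, 4] with values [18, 15, 7]. Replacing that slice with [88, 74, 94] (same length) produces [1, 1, 88, 74, 94, 4].

[1, 1, 88, 74, 94, 4]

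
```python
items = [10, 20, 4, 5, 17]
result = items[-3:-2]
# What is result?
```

items has length 5. The slice items[-3:-2] selects indices [2] (2->4), giving [4].

[4]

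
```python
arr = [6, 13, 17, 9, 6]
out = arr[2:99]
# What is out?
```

arr has length 5. The slice arr[2:99] selects indices [2, 3, 4] (2->17, 3->9, 4->6), giving [17, 9, 6].

[17, 9, 6]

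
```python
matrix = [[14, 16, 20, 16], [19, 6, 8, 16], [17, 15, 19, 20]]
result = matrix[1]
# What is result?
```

matrix has 3 rows. Row 1 is [19, 6, 8, 16].

[19, 6, 8, 16]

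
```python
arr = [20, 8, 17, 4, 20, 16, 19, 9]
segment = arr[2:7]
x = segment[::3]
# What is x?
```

arr has length 8. The slice arr[2:7] selects indices [2, 3, 4, 5, 6] (2->17, 3->4, 4->20, 5->16, 6->19), giving [17, 4, 20, 16, 19]. So segment = [17, 4, 20, 16, 19]. segment has length 5. The slice segment[::3] selects indices [0, 3] (0->17, 3->16), giving [17, 16].

[17, 16]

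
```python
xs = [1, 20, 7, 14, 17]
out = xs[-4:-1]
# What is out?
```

xs has length 5. The slice xs[-4:-1] selects indices [1, 2, 3] (1->20, 2->7, 3->14), giving [20, 7, 14].

[20, 7, 14]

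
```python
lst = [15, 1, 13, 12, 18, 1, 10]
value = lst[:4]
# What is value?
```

lst has length 7. The slice lst[:4] selects indices [0, 1, 2, 3] (0->15, 1->1, 2->13, 3->12), giving [15, 1, 13, 12].

[15, 1, 13, 12]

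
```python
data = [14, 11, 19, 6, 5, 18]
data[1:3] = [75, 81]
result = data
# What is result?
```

data starts as [14, 11, 19, 6, 5, 18] (length 6). The slice data[1:3] covers indices [1, 2] with values [11, 19]. Replacing that slice with [75, 81] (same length) produces [14, 75, 81, 6, 5, 18].

[14, 75, 81, 6, 5, 18]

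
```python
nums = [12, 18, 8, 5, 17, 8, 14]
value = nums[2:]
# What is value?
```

nums has length 7. The slice nums[2:] selects indices [2, 3, 4, 5, 6] (2->8, 3->5, 4->17, 5->8, 6->14), giving [8, 5, 17, 8, 14].

[8, 5, 17, 8, 14]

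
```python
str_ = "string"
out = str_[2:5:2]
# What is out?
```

str_ has length 6. The slice str_[2:5:2] selects indices [2, 4] (2->'r', 4->'n'), giving 'rn'.

'rn'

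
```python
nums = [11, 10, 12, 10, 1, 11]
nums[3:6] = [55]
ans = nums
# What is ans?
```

nums starts as [11, 10, 12, 10, 1, 11] (length 6). The slice nums[3:6] covers indices [3, 4, 5] with values [10, 1, 11]. Replacing that slice with [55] (different length) produces [11, 10, 12, 55].

[11, 10, 12, 55]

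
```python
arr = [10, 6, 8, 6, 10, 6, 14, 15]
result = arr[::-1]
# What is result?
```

arr has length 8. The slice arr[::-1] selects indices [7, 6, 5, 4, 3, 2, 1, 0] (7->15, 6->14, 5->6, 4->10, 3->6, 2->8, 1->6, 0->10), giving [15, 14, 6, 10, 6, 8, 6, 10].

[15, 14, 6, 10, 6, 8, 6, 10]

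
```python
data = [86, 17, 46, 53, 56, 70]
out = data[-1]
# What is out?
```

data has length 6. Negative index -1 maps to positive index 6 + (-1) = 5. data[5] = 70.

70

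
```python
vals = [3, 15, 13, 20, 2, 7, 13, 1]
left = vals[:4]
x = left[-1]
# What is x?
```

vals has length 8. The slice vals[:4] selects indices [0, 1, 2, 3] (0->3, 1->15, 2->13, 3->20), giving [3, 15, 13, 20]. So left = [3, 15, 13, 20]. Then left[-1] = 20.

20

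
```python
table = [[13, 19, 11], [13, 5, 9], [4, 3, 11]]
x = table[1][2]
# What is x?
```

table[1] = [13, 5, 9]. Taking column 2 of that row yields 9.

9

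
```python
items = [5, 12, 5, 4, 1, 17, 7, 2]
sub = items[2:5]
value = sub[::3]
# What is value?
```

items has length 8. The slice items[2:5] selects indices [2, 3, 4] (2->5, 3->4, 4->1), giving [5, 4, 1]. So sub = [5, 4, 1]. sub has length 3. The slice sub[::3] selects indices [0] (0->5), giving [5].

[5]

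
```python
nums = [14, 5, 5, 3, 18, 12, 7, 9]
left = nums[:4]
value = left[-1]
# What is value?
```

nums has length 8. The slice nums[:4] selects indices [0, 1, 2, 3] (0->14, 1->5, 2->5, 3->3), giving [14, 5, 5, 3]. So left = [14, 5, 5, 3]. Then left[-1] = 3.

3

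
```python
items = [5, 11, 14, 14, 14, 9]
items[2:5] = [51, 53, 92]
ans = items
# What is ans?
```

items starts as [5, 11, 14, 14, 14, 9] (length 6). The slice items[2:5] covers indices [2, 3, 4] with values [14, 14, 14]. Replacing that slice with [51, 53, 92] (same length) produces [5, 11, 51, 53, 92, 9].

[5, 11, 51, 53, 92, 9]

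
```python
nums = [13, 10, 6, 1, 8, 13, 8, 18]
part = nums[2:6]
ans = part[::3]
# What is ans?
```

nums has length 8. The slice nums[2:6] selects indices [2, 3, 4, 5] (2->6, 3->1, 4->8, 5->13), giving [6, 1, 8, 13]. So part = [6, 1, 8, 13]. part has length 4. The slice part[::3] selects indices [0, 3] (0->6, 3->13), giving [6, 13].

[6, 13]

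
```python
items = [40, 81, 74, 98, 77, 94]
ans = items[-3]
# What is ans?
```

items has length 6. Negative index -3 maps to positive index 6 + (-3) = 3. items[3] = 98.

98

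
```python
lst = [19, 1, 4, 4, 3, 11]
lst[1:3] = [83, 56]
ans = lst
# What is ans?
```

lst starts as [19, 1, 4, 4, 3, 11] (length 6). The slice lst[1:3] covers indices [1, 2] with values [1, 4]. Replacing that slice with [83, 56] (same length) produces [19, 83, 56, 4, 3, 11].

[19, 83, 56, 4, 3, 11]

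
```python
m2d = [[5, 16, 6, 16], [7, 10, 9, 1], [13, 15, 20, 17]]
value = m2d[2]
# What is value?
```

m2d has 3 rows. Row 2 is [13, 15, 20, 17].

[13, 15, 20, 17]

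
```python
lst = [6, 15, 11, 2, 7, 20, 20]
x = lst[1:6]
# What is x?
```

lst has length 7. The slice lst[1:6] selects indices [1, 2, 3, 4, 5] (1->15, 2->11, 3->2, 4->7, 5->20), giving [15, 11, 2, 7, 20].

[15, 11, 2, 7, 20]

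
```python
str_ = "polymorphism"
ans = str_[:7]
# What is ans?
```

str_ has length 12. The slice str_[:7] selects indices [0, 1, 2, 3, 4, 5, 6] (0->'p', 1->'o', 2->'l', 3->'y', 4->'m', 5->'o', 6->'r'), giving 'polymor'.

'polymor'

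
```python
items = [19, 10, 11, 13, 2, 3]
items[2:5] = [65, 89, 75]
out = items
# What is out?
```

items starts as [19, 10, 11, 13, 2, 3] (length 6). The slice items[2:5] covers indices [2, 3, 4] with values [11, 13, 2]. Replacing that slice with [65, 89, 75] (same length) produces [19, 10, 65, 89, 75, 3].

[19, 10, 65, 89, 75, 3]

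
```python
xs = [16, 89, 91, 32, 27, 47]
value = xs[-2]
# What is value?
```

xs has length 6. Negative index -2 maps to positive index 6 + (-2) = 4. xs[4] = 27.

27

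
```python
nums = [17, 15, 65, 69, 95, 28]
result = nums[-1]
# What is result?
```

nums has length 6. Negative index -1 maps to positive index 6 + (-1) = 5. nums[5] = 28.

28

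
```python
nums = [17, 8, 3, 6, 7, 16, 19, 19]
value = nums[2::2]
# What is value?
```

nums has length 8. The slice nums[2::2] selects indices [2, 4, 6] (2->3, 4->7, 6->19), giving [3, 7, 19].

[3, 7, 19]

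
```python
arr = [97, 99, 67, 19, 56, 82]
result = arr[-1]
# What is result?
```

arr has length 6. Negative index -1 maps to positive index 6 + (-1) = 5. arr[5] = 82.

82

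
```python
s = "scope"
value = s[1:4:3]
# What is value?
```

s has length 5. The slice s[1:4:3] selects indices [1] (1->'c'), giving 'c'.

'c'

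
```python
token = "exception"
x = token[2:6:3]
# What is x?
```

token has length 9. The slice token[2:6:3] selects indices [2, 5] (2->'c', 5->'t'), giving 'ct'.

'ct'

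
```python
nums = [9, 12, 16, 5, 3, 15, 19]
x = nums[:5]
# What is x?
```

nums has length 7. The slice nums[:5] selects indices [0, 1, 2, 3, 4] (0->9, 1->12, 2->16, 3->5, 4->3), giving [9, 12, 16, 5, 3].

[9, 12, 16, 5, 3]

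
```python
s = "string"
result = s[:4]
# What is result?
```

s has length 6. The slice s[:4] selects indices [0, 1, 2, 3] (0->'s', 1->'t', 2->'r', 3->'i'), giving 'stri'.

'stri'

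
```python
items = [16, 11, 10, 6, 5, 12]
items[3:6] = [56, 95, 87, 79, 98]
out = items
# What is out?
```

items starts as [16, 11, 10, 6, 5, 12] (length 6). The slice items[3:6] covers indices [3, 4, 5] with values [6, 5, 12]. Replacing that slice with [56, 95, 87, 79, 98] (different length) produces [16, 11, 10, 56, 95, 87, 79, 98].

[16, 11, 10, 56, 95, 87, 79, 98]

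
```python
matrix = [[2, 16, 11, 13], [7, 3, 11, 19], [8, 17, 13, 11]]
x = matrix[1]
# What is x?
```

matrix has 3 rows. Row 1 is [7, 3, 11, 19].

[7, 3, 11, 19]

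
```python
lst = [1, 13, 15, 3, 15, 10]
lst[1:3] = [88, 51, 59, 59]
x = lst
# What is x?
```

lst starts as [1, 13, 15, 3, 15, 10] (length 6). The slice lst[1:3] covers indices [1, 2] with values [13, 15]. Replacing that slice with [88, 51, 59, 59] (different length) produces [1, 88, 51, 59, 59, 3, 15, 10].

[1, 88, 51, 59, 59, 3, 15, 10]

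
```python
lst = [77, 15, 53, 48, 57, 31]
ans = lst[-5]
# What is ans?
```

lst has length 6. Negative index -5 maps to positive index 6 + (-5) = 1. lst[1] = 15.

15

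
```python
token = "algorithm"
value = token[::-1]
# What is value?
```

token has length 9. The slice token[::-1] selects indices [8, 7, 6, 5, 4, 3, 2, 1, 0] (8->'m', 7->'h', 6->'t', 5->'i', 4->'r', 3->'o', 2->'g', 1->'l', 0->'a'), giving 'mhtirogla'.

'mhtirogla'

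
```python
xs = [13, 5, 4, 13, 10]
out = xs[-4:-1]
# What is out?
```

xs has length 5. The slice xs[-4:-1] selects indices [1, 2, 3] (1->5, 2->4, 3->13), giving [5, 4, 13].

[5, 4, 13]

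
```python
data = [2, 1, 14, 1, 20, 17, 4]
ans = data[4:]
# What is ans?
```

data has length 7. The slice data[4:] selects indices [4, 5, 6] (4->20, 5->17, 6->4), giving [20, 17, 4].

[20, 17, 4]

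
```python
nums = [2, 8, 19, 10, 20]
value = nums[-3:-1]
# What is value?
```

nums has length 5. The slice nums[-3:-1] selects indices [2, 3] (2->19, 3->10), giving [19, 10].

[19, 10]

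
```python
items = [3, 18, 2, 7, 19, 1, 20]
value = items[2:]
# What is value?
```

items has length 7. The slice items[2:] selects indices [2, 3, 4, 5, 6] (2->2, 3->7, 4->19, 5->1, 6->20), giving [2, 7, 19, 1, 20].

[2, 7, 19, 1, 20]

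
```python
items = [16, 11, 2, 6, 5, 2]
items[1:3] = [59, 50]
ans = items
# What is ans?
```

items starts as [16, 11, 2, 6, 5, 2] (length 6). The slice items[1:3] covers indices [1, 2] with values [11, 2]. Replacing that slice with [59, 50] (same length) produces [16, 59, 50, 6, 5, 2].

[16, 59, 50, 6, 5, 2]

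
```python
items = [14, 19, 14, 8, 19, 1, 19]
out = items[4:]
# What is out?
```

items has length 7. The slice items[4:] selects indices [4, 5, 6] (4->19, 5->1, 6->19), giving [19, 1, 19].

[19, 1, 19]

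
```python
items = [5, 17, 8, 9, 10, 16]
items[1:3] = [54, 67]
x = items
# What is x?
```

items starts as [5, 17, 8, 9, 10, 16] (length 6). The slice items[1:3] covers indices [1, 2] with values [17, 8]. Replacing that slice with [54, 67] (same length) produces [5, 54, 67, 9, 10, 16].

[5, 54, 67, 9, 10, 16]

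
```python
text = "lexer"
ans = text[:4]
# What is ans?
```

text has length 5. The slice text[:4] selects indices [0, 1, 2, 3] (0->'l', 1->'e', 2->'x', 3->'e'), giving 'lexe'.

'lexe'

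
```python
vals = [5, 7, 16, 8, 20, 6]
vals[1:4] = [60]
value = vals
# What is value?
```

vals starts as [5, 7, 16, 8, 20, 6] (length 6). The slice vals[1:4] covers indices [1, 2, 3] with values [7, 16, 8]. Replacing that slice with [60] (different length) produces [5, 60, 20, 6].

[5, 60, 20, 6]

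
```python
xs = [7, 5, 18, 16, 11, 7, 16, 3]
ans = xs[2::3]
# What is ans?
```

xs has length 8. The slice xs[2::3] selects indices [2, 5] (2->18, 5->7), giving [18, 7].

[18, 7]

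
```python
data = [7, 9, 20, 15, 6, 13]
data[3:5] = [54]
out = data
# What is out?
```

data starts as [7, 9, 20, 15, 6, 13] (length 6). The slice data[3:5] covers indices [3, 4] with values [15, 6]. Replacing that slice with [54] (different length) produces [7, 9, 20, 54, 13].

[7, 9, 20, 54, 13]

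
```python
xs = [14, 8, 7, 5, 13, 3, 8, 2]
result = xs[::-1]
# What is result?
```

xs has length 8. The slice xs[::-1] selects indices [7, 6, 5, 4, 3, 2, 1, 0] (7->2, 6->8, 5->3, 4->13, 3->5, 2->7, 1->8, 0->14), giving [2, 8, 3, 13, 5, 7, 8, 14].

[2, 8, 3, 13, 5, 7, 8, 14]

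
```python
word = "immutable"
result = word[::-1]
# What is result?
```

word has length 9. The slice word[::-1] selects indices [8, 7, 6, 5, 4, 3, 2, 1, 0] (8->'e', 7->'l', 6->'b', 5->'a', 4->'t', 3->'u', 2->'m', 1->'m', 0->'i'), giving 'elbatummi'.

'elbatummi'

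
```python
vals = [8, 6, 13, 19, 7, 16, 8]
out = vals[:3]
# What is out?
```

vals has length 7. The slice vals[:3] selects indices [0, 1, 2] (0->8, 1->6, 2->13), giving [8, 6, 13].

[8, 6, 13]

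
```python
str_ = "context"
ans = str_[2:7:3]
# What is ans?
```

str_ has length 7. The slice str_[2:7:3] selects indices [2, 5] (2->'n', 5->'x'), giving 'nx'.

'nx'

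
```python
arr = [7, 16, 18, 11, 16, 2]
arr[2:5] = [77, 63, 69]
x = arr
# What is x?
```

arr starts as [7, 16, 18, 11, 16, 2] (length 6). The slice arr[2:5] covers indices [2, 3, 4] with values [18, 11, 16]. Replacing that slice with [77, 63, 69] (same length) produces [7, 16, 77, 63, 69, 2].

[7, 16, 77, 63, 69, 2]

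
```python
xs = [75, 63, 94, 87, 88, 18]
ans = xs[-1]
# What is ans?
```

xs has length 6. Negative index -1 maps to positive index 6 + (-1) = 5. xs[5] = 18.

18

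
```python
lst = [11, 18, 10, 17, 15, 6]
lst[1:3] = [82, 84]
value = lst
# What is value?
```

lst starts as [11, 18, 10, 17, 15, 6] (length 6). The slice lst[1:3] covers indices [1, 2] with values [18, 10]. Replacing that slice with [82, 84] (same length) produces [11, 82, 84, 17, 15, 6].

[11, 82, 84, 17, 15, 6]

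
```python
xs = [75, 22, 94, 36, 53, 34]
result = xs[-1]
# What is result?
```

xs has length 6. Negative index -1 maps to positive index 6 + (-1) = 5. xs[5] = 34.

34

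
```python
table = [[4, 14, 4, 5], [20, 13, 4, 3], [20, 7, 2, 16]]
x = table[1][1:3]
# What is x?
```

table[1] = [20, 13, 4, 3]. table[1] has length 4. The slice table[1][1:3] selects indices [1, 2] (1->13, 2->4), giving [13, 4].

[13, 4]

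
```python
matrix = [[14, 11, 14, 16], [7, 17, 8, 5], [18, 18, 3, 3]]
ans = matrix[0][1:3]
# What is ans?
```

matrix[0] = [14, 11, 14, 16]. matrix[0] has length 4. The slice matrix[0][1:3] selects indices [1, 2] (1->11, 2->14), giving [11, 14].

[11, 14]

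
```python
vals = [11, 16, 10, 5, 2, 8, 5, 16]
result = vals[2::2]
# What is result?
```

vals has length 8. The slice vals[2::2] selects indices [2, 4, 6] (2->10, 4->2, 6->5), giving [10, 2, 5].

[10, 2, 5]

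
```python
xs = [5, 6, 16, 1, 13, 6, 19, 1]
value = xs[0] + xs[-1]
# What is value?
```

xs has length 8. xs[0] = 5.
xs has length 8. Negative index -1 maps to positive index 8 + (-1) = 7. xs[7] = 1.
Sum: 5 + 1 = 6.

6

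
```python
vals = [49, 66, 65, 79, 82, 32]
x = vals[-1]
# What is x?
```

vals has length 6. Negative index -1 maps to positive index 6 + (-1) = 5. vals[5] = 32.

32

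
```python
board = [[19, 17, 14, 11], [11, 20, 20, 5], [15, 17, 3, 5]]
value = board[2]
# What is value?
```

board has 3 rows. Row 2 is [15, 17, 3, 5].

[15, 17, 3, 5]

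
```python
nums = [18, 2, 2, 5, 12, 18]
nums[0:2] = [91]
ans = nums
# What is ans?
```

nums starts as [18, 2, 2, 5, 12, 18] (length 6). The slice nums[0:2] covers indices [0, 1] with values [18, 2]. Replacing that slice with [91] (different length) produces [91, 2, 5, 12, 18].

[91, 2, 5, 12, 18]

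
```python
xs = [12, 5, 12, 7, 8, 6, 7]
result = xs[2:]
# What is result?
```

xs has length 7. The slice xs[2:] selects indices [2, 3, 4, 5, 6] (2->12, 3->7, 4->8, 5->6, 6->7), giving [12, 7, 8, 6, 7].

[12, 7, 8, 6, 7]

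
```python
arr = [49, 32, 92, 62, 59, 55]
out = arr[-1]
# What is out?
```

arr has length 6. Negative index -1 maps to positive index 6 + (-1) = 5. arr[5] = 55.

55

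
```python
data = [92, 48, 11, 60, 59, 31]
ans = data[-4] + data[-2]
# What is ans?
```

data has length 6. Negative index -4 maps to positive index 6 + (-4) = 2. data[2] = 11.
data has length 6. Negative index -2 maps to positive index 6 + (-2) = 4. data[4] = 59.
Sum: 11 + 59 = 70.

70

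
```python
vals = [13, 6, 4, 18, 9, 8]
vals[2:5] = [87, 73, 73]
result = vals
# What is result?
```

vals starts as [13, 6, 4, 18, 9, 8] (length 6). The slice vals[2:5] covers indices [2, 3, 4] with values [4, 18, 9]. Replacing that slice with [87, 73, 73] (same length) produces [13, 6, 87, 73, 73, 8].

[13, 6, 87, 73, 73, 8]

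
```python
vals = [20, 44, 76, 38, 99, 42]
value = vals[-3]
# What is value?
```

vals has length 6. Negative index -3 maps to positive index 6 + (-3) = 3. vals[3] = 38.

38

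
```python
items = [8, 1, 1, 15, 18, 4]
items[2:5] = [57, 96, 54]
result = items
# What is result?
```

items starts as [8, 1, 1, 15, 18, 4] (length 6). The slice items[2:5] covers indices [2, 3, 4] with values [1, 15, 18]. Replacing that slice with [57, 96, 54] (same length) produces [8, 1, 57, 96, 54, 4].

[8, 1, 57, 96, 54, 4]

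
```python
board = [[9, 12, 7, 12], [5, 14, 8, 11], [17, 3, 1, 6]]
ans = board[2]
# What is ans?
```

board has 3 rows. Row 2 is [17, 3, 1, 6].

[17, 3, 1, 6]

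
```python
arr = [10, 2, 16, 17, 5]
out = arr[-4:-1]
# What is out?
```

arr has length 5. The slice arr[-4:-1] selects indices [1, 2, 3] (1->2, 2->16, 3->17), giving [2, 16, 17].

[2, 16, 17]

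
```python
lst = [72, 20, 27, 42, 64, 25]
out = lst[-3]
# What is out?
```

lst has length 6. Negative index -3 maps to positive index 6 + (-3) = 3. lst[3] = 42.

42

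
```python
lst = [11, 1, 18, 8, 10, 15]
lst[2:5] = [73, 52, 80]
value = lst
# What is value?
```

lst starts as [11, 1, 18, 8, 10, 15] (length 6). The slice lst[2:5] covers indices [2, 3, 4] with values [18, 8, 10]. Replacing that slice with [73, 52, 80] (same length) produces [11, 1, 73, 52, 80, 15].

[11, 1, 73, 52, 80, 15]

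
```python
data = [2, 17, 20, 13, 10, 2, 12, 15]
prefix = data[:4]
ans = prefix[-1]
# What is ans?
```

data has length 8. The slice data[:4] selects indices [0, 1, 2, 3] (0->2, 1->17, 2->20, 3->13), giving [2, 17, 20, 13]. So prefix = [2, 17, 20, 13]. Then prefix[-1] = 13.

13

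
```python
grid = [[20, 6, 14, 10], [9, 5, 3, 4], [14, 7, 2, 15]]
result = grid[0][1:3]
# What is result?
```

grid[0] = [20, 6, 14, 10]. grid[0] has length 4. The slice grid[0][1:3] selects indices [1, 2] (1->6, 2->14), giving [6, 14].

[6, 14]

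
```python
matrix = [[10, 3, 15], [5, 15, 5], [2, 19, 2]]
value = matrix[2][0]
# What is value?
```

matrix[2] = [2, 19, 2]. Taking column 0 of that row yields 2.

2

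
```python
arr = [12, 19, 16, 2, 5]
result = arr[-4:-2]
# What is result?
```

arr has length 5. The slice arr[-4:-2] selects indices [1, 2] (1->19, 2->16), giving [19, 16].

[19, 16]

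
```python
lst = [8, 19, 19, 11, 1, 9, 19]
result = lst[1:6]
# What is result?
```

lst has length 7. The slice lst[1:6] selects indices [1, 2, 3, 4, 5] (1->19, 2->19, 3->11, 4->1, 5->9), giving [19, 19, 11, 1, 9].

[19, 19, 11, 1, 9]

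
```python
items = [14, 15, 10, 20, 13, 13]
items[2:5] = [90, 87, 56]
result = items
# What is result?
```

items starts as [14, 15, 10, 20, 13, 13] (length 6). The slice items[2:5] covers indices [2, 3, 4] with values [10, 20, 13]. Replacing that slice with [90, 87, 56] (same length) produces [14, 15, 90, 87, 56, 13].

[14, 15, 90, 87, 56, 13]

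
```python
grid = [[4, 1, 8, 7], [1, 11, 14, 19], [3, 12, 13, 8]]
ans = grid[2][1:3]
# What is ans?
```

grid[2] = [3, 12, 13, 8]. grid[2] has length 4. The slice grid[2][1:3] selects indices [1, 2] (1->12, 2->13), giving [12, 13].

[12, 13]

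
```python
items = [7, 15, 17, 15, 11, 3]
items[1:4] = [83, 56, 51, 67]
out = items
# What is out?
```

items starts as [7, 15, 17, 15, 11, 3] (length 6). The slice items[1:4] covers indices [1, 2, 3] with values [15, 17, 15]. Replacing that slice with [83, 56, 51, 67] (different length) produces [7, 83, 56, 51, 67, 11, 3].

[7, 83, 56, 51, 67, 11, 3]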